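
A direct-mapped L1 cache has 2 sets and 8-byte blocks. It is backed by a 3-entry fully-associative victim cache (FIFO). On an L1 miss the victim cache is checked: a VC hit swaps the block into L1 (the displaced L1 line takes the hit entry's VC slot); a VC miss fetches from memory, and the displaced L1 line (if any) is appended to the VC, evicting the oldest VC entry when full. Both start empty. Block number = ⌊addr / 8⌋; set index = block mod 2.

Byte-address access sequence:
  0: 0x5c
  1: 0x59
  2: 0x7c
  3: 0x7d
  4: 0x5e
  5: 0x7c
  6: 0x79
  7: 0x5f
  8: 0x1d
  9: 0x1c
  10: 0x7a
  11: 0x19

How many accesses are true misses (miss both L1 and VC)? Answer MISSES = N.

MISSES = 3

#0 0x5c→b11/s1 MISS; vc=[]
#1 0x59→b11/s1 L1-HIT; vc=[]
#2 0x7c→b15/s1 MISS; vc=[11]
#3 0x7d→b15/s1 L1-HIT; vc=[11]
#4 0x5e→b11/s1 VC-HIT; vc=[15]
#5 0x7c→b15/s1 VC-HIT; vc=[11]
#6 0x79→b15/s1 L1-HIT; vc=[11]
#7 0x5f→b11/s1 VC-HIT; vc=[15]
#8 0x1d→b3/s1 MISS; vc=[15,11]
#9 0x1c→b3/s1 L1-HIT; vc=[15,11]
#10 0x7a→b15/s1 VC-HIT; vc=[3,11]
#11 0x19→b3/s1 VC-HIT; vc=[15,11]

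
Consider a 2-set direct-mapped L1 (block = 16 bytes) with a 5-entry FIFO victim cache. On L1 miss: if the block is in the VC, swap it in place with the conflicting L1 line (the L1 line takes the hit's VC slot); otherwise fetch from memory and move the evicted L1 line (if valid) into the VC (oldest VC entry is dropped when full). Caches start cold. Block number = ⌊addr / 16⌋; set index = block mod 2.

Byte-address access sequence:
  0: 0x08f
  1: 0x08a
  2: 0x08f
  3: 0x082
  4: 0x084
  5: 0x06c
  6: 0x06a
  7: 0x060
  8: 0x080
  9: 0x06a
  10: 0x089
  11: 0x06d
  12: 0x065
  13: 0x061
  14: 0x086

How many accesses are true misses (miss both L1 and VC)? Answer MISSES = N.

  [0] addr=0x8f blk=8 s=0: MISS | VC []
  [1] addr=0x8a blk=8 s=0: L1-HIT | VC []
  [2] addr=0x8f blk=8 s=0: L1-HIT | VC []
  [3] addr=0x82 blk=8 s=0: L1-HIT | VC []
  [4] addr=0x84 blk=8 s=0: L1-HIT | VC []
  [5] addr=0x6c blk=6 s=0: MISS | VC [8]
  [6] addr=0x6a blk=6 s=0: L1-HIT | VC [8]
  [7] addr=0x60 blk=6 s=0: L1-HIT | VC [8]
  [8] addr=0x80 blk=8 s=0: VC-HIT | VC [6]
  [9] addr=0x6a blk=6 s=0: VC-HIT | VC [8]
  [10] addr=0x89 blk=8 s=0: VC-HIT | VC [6]
  [11] addr=0x6d blk=6 s=0: VC-HIT | VC [8]
  [12] addr=0x65 blk=6 s=0: L1-HIT | VC [8]
  [13] addr=0x61 blk=6 s=0: L1-HIT | VC [8]
  [14] addr=0x86 blk=8 s=0: VC-HIT | VC [6]

MISSES = 2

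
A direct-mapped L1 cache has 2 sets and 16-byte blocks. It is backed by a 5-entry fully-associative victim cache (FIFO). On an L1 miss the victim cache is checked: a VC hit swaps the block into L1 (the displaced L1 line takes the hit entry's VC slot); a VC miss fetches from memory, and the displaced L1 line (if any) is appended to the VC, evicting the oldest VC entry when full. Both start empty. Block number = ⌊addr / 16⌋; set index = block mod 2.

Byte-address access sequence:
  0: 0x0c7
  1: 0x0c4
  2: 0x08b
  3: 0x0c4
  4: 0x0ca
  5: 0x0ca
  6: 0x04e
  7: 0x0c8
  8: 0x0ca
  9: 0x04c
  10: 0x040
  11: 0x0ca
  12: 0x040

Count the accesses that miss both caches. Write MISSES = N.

  [0] addr=0xc7 blk=12 s=0: MISS | VC []
  [1] addr=0xc4 blk=12 s=0: L1-HIT | VC []
  [2] addr=0x8b blk=8 s=0: MISS | VC [12]
  [3] addr=0xc4 blk=12 s=0: VC-HIT | VC [8]
  [4] addr=0xca blk=12 s=0: L1-HIT | VC [8]
  [5] addr=0xca blk=12 s=0: L1-HIT | VC [8]
  [6] addr=0x4e blk=4 s=0: MISS | VC [8, 12]
  [7] addr=0xc8 blk=12 s=0: VC-HIT | VC [8, 4]
  [8] addr=0xca blk=12 s=0: L1-HIT | VC [8, 4]
  [9] addr=0x4c blk=4 s=0: VC-HIT | VC [8, 12]
  [10] addr=0x40 blk=4 s=0: L1-HIT | VC [8, 12]
  [11] addr=0xca blk=12 s=0: VC-HIT | VC [8, 4]
  [12] addr=0x40 blk=4 s=0: VC-HIT | VC [8, 12]

MISSES = 3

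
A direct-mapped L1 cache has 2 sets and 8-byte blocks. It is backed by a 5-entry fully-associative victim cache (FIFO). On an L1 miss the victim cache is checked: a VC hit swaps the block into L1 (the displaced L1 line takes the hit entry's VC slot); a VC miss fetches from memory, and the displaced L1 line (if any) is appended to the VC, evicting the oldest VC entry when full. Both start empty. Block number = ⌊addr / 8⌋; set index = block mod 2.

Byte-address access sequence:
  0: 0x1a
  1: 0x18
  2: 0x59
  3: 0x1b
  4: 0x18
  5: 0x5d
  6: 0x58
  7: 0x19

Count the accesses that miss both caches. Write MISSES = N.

0: 0x1a (blk 3, set 1) → MISS  vc=[]
1: 0x18 (blk 3, set 1) → L1-HIT  vc=[]
2: 0x59 (blk 11, set 1) → MISS  vc=[3]
3: 0x1b (blk 3, set 1) → VC-HIT  vc=[11]
4: 0x18 (blk 3, set 1) → L1-HIT  vc=[11]
5: 0x5d (blk 11, set 1) → VC-HIT  vc=[3]
6: 0x58 (blk 11, set 1) → L1-HIT  vc=[3]
7: 0x19 (blk 3, set 1) → VC-HIT  vc=[11]

MISSES = 2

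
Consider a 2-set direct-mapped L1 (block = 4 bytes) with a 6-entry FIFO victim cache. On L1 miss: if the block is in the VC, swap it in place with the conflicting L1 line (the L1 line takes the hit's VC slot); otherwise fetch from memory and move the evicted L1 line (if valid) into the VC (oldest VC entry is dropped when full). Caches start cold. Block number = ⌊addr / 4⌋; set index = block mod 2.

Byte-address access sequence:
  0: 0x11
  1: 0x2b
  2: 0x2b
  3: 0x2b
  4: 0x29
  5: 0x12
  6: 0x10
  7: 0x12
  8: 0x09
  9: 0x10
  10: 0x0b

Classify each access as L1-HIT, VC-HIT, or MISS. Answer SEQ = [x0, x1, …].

SEQ = [MISS, MISS, L1-HIT, L1-HIT, L1-HIT, VC-HIT, L1-HIT, L1-HIT, MISS, VC-HIT, VC-HIT]

#0 0x11→b4/s0 MISS; vc=[]
#1 0x2b→b10/s0 MISS; vc=[4]
#2 0x2b→b10/s0 L1-HIT; vc=[4]
#3 0x2b→b10/s0 L1-HIT; vc=[4]
#4 0x29→b10/s0 L1-HIT; vc=[4]
#5 0x12→b4/s0 VC-HIT; vc=[10]
#6 0x10→b4/s0 L1-HIT; vc=[10]
#7 0x12→b4/s0 L1-HIT; vc=[10]
#8 0x9→b2/s0 MISS; vc=[10,4]
#9 0x10→b4/s0 VC-HIT; vc=[10,2]
#10 0xb→b2/s0 VC-HIT; vc=[10,4]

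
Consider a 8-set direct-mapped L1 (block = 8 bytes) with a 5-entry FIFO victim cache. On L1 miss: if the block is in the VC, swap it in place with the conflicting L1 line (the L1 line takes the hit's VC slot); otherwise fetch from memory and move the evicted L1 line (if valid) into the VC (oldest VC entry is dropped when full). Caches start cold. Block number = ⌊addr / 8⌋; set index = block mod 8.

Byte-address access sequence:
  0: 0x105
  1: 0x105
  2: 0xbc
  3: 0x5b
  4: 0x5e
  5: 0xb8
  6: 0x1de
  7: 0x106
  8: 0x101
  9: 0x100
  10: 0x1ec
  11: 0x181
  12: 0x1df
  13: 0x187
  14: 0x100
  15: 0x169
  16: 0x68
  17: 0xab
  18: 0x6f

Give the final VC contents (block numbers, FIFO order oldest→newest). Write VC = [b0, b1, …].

0: 0x105 (blk 32, set 0) → MISS  vc=[]
1: 0x105 (blk 32, set 0) → L1-HIT  vc=[]
2: 0xbc (blk 23, set 7) → MISS  vc=[]
3: 0x5b (blk 11, set 3) → MISS  vc=[]
4: 0x5e (blk 11, set 3) → L1-HIT  vc=[]
5: 0xb8 (blk 23, set 7) → L1-HIT  vc=[]
6: 0x1de (blk 59, set 3) → MISS  vc=[11]
7: 0x106 (blk 32, set 0) → L1-HIT  vc=[11]
8: 0x101 (blk 32, set 0) → L1-HIT  vc=[11]
9: 0x100 (blk 32, set 0) → L1-HIT  vc=[11]
10: 0x1ec (blk 61, set 5) → MISS  vc=[11]
11: 0x181 (blk 48, set 0) → MISS  vc=[11, 32]
12: 0x1df (blk 59, set 3) → L1-HIT  vc=[11, 32]
13: 0x187 (blk 48, set 0) → L1-HIT  vc=[11, 32]
14: 0x100 (blk 32, set 0) → VC-HIT  vc=[11, 48]
15: 0x169 (blk 45, set 5) → MISS  vc=[11, 48, 61]
16: 0x68 (blk 13, set 5) → MISS  vc=[11, 48, 61, 45]
17: 0xab (blk 21, set 5) → MISS  vc=[11, 48, 61, 45, 13]
18: 0x6f (blk 13, set 5) → VC-HIT  vc=[11, 48, 61, 45, 21]

VC = [11, 48, 61, 45, 21]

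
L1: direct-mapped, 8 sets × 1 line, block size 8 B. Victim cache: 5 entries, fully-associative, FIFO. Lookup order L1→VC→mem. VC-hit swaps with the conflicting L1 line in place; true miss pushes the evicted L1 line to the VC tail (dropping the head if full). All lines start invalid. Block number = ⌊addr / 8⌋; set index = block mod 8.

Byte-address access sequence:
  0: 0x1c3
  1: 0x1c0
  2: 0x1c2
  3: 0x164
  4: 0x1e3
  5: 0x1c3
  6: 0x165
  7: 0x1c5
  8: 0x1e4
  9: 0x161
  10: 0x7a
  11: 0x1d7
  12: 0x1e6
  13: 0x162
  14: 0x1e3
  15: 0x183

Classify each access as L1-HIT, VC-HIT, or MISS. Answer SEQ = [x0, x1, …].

SEQ = [MISS, L1-HIT, L1-HIT, MISS, MISS, L1-HIT, VC-HIT, L1-HIT, VC-HIT, VC-HIT, MISS, MISS, VC-HIT, VC-HIT, VC-HIT, MISS]

  [0] addr=0x1c3 blk=56 s=0: MISS | VC []
  [1] addr=0x1c0 blk=56 s=0: L1-HIT | VC []
  [2] addr=0x1c2 blk=56 s=0: L1-HIT | VC []
  [3] addr=0x164 blk=44 s=4: MISS | VC []
  [4] addr=0x1e3 blk=60 s=4: MISS | VC [44]
  [5] addr=0x1c3 blk=56 s=0: L1-HIT | VC [44]
  [6] addr=0x165 blk=44 s=4: VC-HIT | VC [60]
  [7] addr=0x1c5 blk=56 s=0: L1-HIT | VC [60]
  [8] addr=0x1e4 blk=60 s=4: VC-HIT | VC [44]
  [9] addr=0x161 blk=44 s=4: VC-HIT | VC [60]
  [10] addr=0x7a blk=15 s=7: MISS | VC [60]
  [11] addr=0x1d7 blk=58 s=2: MISS | VC [60]
  [12] addr=0x1e6 blk=60 s=4: VC-HIT | VC [44]
  [13] addr=0x162 blk=44 s=4: VC-HIT | VC [60]
  [14] addr=0x1e3 blk=60 s=4: VC-HIT | VC [44]
  [15] addr=0x183 blk=48 s=0: MISS | VC [44, 56]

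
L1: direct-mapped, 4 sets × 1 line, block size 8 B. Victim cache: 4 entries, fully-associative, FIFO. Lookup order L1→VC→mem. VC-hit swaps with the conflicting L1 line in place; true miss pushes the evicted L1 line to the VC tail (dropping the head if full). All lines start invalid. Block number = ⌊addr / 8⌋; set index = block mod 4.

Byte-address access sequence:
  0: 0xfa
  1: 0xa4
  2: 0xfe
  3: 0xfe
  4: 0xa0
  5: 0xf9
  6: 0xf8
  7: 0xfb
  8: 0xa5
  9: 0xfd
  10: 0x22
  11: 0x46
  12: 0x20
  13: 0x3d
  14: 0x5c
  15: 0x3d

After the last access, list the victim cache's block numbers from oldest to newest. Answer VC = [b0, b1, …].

VC = [20, 8, 31, 11]

#0 0xfa→b31/s3 MISS; vc=[]
#1 0xa4→b20/s0 MISS; vc=[]
#2 0xfe→b31/s3 L1-HIT; vc=[]
#3 0xfe→b31/s3 L1-HIT; vc=[]
#4 0xa0→b20/s0 L1-HIT; vc=[]
#5 0xf9→b31/s3 L1-HIT; vc=[]
#6 0xf8→b31/s3 L1-HIT; vc=[]
#7 0xfb→b31/s3 L1-HIT; vc=[]
#8 0xa5→b20/s0 L1-HIT; vc=[]
#9 0xfd→b31/s3 L1-HIT; vc=[]
#10 0x22→b4/s0 MISS; vc=[20]
#11 0x46→b8/s0 MISS; vc=[20,4]
#12 0x20→b4/s0 VC-HIT; vc=[20,8]
#13 0x3d→b7/s3 MISS; vc=[20,8,31]
#14 0x5c→b11/s3 MISS; vc=[20,8,31,7]
#15 0x3d→b7/s3 VC-HIT; vc=[20,8,31,11]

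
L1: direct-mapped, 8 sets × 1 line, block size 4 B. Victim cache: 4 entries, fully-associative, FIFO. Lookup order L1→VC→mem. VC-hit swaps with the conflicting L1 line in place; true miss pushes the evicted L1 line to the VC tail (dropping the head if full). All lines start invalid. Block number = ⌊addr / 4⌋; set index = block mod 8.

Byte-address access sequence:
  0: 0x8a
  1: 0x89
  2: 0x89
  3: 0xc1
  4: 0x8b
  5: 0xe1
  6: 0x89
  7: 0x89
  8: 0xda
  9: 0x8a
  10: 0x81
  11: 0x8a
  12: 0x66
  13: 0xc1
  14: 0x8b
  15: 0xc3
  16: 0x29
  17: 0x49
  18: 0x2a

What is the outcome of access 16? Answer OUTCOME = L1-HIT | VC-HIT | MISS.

  [0] addr=0x8a blk=34 s=2: MISS | VC []
  [1] addr=0x89 blk=34 s=2: L1-HIT | VC []
  [2] addr=0x89 blk=34 s=2: L1-HIT | VC []
  [3] addr=0xc1 blk=48 s=0: MISS | VC []
  [4] addr=0x8b blk=34 s=2: L1-HIT | VC []
  [5] addr=0xe1 blk=56 s=0: MISS | VC [48]
  [6] addr=0x89 blk=34 s=2: L1-HIT | VC [48]
  [7] addr=0x89 blk=34 s=2: L1-HIT | VC [48]
  [8] addr=0xda blk=54 s=6: MISS | VC [48]
  [9] addr=0x8a blk=34 s=2: L1-HIT | VC [48]
  [10] addr=0x81 blk=32 s=0: MISS | VC [48, 56]
  [11] addr=0x8a blk=34 s=2: L1-HIT | VC [48, 56]
  [12] addr=0x66 blk=25 s=1: MISS | VC [48, 56]
  [13] addr=0xc1 blk=48 s=0: VC-HIT | VC [32, 56]
  [14] addr=0x8b blk=34 s=2: L1-HIT | VC [32, 56]
  [15] addr=0xc3 blk=48 s=0: L1-HIT | VC [32, 56]
  [16] addr=0x29 blk=10 s=2: MISS | VC [32, 56, 34]
  [17] addr=0x49 blk=18 s=2: MISS | VC [32, 56, 34, 10]
  [18] addr=0x2a blk=10 s=2: VC-HIT | VC [32, 56, 34, 18]

OUTCOME = MISS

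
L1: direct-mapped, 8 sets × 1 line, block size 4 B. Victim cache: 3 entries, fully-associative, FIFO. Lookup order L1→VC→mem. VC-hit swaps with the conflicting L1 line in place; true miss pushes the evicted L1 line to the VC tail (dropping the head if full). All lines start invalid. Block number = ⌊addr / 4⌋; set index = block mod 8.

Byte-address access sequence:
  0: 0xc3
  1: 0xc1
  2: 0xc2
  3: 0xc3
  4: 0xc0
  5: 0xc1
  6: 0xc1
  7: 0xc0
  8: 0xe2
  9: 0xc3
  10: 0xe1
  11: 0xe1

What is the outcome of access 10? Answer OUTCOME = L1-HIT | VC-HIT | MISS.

0: 0xc3 (blk 48, set 0) → MISS  vc=[]
1: 0xc1 (blk 48, set 0) → L1-HIT  vc=[]
2: 0xc2 (blk 48, set 0) → L1-HIT  vc=[]
3: 0xc3 (blk 48, set 0) → L1-HIT  vc=[]
4: 0xc0 (blk 48, set 0) → L1-HIT  vc=[]
5: 0xc1 (blk 48, set 0) → L1-HIT  vc=[]
6: 0xc1 (blk 48, set 0) → L1-HIT  vc=[]
7: 0xc0 (blk 48, set 0) → L1-HIT  vc=[]
8: 0xe2 (blk 56, set 0) → MISS  vc=[48]
9: 0xc3 (blk 48, set 0) → VC-HIT  vc=[56]
10: 0xe1 (blk 56, set 0) → VC-HIT  vc=[48]
11: 0xe1 (blk 56, set 0) → L1-HIT  vc=[48]

OUTCOME = VC-HIT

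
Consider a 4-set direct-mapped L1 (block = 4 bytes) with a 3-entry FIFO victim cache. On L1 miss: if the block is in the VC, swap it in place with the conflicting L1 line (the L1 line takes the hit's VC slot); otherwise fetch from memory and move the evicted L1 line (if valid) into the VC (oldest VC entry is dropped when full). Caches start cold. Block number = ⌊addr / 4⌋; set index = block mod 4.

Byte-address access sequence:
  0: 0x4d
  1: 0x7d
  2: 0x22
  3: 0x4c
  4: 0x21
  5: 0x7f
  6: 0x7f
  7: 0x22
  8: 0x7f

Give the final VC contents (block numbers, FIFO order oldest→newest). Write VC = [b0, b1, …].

VC = [19]

  [0] addr=0x4d blk=19 s=3: MISS | VC []
  [1] addr=0x7d blk=31 s=3: MISS | VC [19]
  [2] addr=0x22 blk=8 s=0: MISS | VC [19]
  [3] addr=0x4c blk=19 s=3: VC-HIT | VC [31]
  [4] addr=0x21 blk=8 s=0: L1-HIT | VC [31]
  [5] addr=0x7f blk=31 s=3: VC-HIT | VC [19]
  [6] addr=0x7f blk=31 s=3: L1-HIT | VC [19]
  [7] addr=0x22 blk=8 s=0: L1-HIT | VC [19]
  [8] addr=0x7f blk=31 s=3: L1-HIT | VC [19]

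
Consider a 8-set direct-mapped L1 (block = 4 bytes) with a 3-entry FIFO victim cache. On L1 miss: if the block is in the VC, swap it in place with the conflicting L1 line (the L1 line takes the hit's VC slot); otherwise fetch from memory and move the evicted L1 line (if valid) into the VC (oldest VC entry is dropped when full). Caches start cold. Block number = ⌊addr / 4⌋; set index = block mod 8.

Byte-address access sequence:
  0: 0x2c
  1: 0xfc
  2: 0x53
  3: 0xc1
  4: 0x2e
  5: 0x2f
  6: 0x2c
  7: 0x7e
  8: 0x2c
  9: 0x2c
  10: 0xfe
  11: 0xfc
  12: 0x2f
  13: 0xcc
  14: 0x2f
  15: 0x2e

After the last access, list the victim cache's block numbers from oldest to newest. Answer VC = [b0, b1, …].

#0 0x2c→b11/s3 MISS; vc=[]
#1 0xfc→b63/s7 MISS; vc=[]
#2 0x53→b20/s4 MISS; vc=[]
#3 0xc1→b48/s0 MISS; vc=[]
#4 0x2e→b11/s3 L1-HIT; vc=[]
#5 0x2f→b11/s3 L1-HIT; vc=[]
#6 0x2c→b11/s3 L1-HIT; vc=[]
#7 0x7e→b31/s7 MISS; vc=[63]
#8 0x2c→b11/s3 L1-HIT; vc=[63]
#9 0x2c→b11/s3 L1-HIT; vc=[63]
#10 0xfe→b63/s7 VC-HIT; vc=[31]
#11 0xfc→b63/s7 L1-HIT; vc=[31]
#12 0x2f→b11/s3 L1-HIT; vc=[31]
#13 0xcc→b51/s3 MISS; vc=[31,11]
#14 0x2f→b11/s3 VC-HIT; vc=[31,51]
#15 0x2e→b11/s3 L1-HIT; vc=[31,51]

VC = [31, 51]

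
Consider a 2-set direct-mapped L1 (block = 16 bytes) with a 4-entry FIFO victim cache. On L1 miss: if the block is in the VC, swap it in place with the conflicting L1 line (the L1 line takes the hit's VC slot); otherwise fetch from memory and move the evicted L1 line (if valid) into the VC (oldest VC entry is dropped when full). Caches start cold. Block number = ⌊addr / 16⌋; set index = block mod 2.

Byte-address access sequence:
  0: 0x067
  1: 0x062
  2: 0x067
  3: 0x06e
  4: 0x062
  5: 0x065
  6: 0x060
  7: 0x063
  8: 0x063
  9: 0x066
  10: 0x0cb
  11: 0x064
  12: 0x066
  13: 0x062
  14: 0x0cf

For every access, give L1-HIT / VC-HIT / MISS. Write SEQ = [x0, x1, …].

SEQ = [MISS, L1-HIT, L1-HIT, L1-HIT, L1-HIT, L1-HIT, L1-HIT, L1-HIT, L1-HIT, L1-HIT, MISS, VC-HIT, L1-HIT, L1-HIT, VC-HIT]

  [0] addr=0x67 blk=6 s=0: MISS | VC []
  [1] addr=0x62 blk=6 s=0: L1-HIT | VC []
  [2] addr=0x67 blk=6 s=0: L1-HIT | VC []
  [3] addr=0x6e blk=6 s=0: L1-HIT | VC []
  [4] addr=0x62 blk=6 s=0: L1-HIT | VC []
  [5] addr=0x65 blk=6 s=0: L1-HIT | VC []
  [6] addr=0x60 blk=6 s=0: L1-HIT | VC []
  [7] addr=0x63 blk=6 s=0: L1-HIT | VC []
  [8] addr=0x63 blk=6 s=0: L1-HIT | VC []
  [9] addr=0x66 blk=6 s=0: L1-HIT | VC []
  [10] addr=0xcb blk=12 s=0: MISS | VC [6]
  [11] addr=0x64 blk=6 s=0: VC-HIT | VC [12]
  [12] addr=0x66 blk=6 s=0: L1-HIT | VC [12]
  [13] addr=0x62 blk=6 s=0: L1-HIT | VC [12]
  [14] addr=0xcf blk=12 s=0: VC-HIT | VC [6]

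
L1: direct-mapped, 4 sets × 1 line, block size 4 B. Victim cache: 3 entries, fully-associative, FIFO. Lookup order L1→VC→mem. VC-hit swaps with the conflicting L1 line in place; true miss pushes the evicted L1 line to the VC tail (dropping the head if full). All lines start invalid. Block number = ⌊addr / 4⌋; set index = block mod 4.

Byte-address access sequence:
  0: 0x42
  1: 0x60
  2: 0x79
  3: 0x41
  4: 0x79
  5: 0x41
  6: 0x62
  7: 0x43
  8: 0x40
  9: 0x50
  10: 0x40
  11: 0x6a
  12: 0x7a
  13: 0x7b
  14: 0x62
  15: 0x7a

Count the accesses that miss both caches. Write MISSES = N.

0: 0x42 (blk 16, set 0) → MISS  vc=[]
1: 0x60 (blk 24, set 0) → MISS  vc=[16]
2: 0x79 (blk 30, set 2) → MISS  vc=[16]
3: 0x41 (blk 16, set 0) → VC-HIT  vc=[24]
4: 0x79 (blk 30, set 2) → L1-HIT  vc=[24]
5: 0x41 (blk 16, set 0) → L1-HIT  vc=[24]
6: 0x62 (blk 24, set 0) → VC-HIT  vc=[16]
7: 0x43 (blk 16, set 0) → VC-HIT  vc=[24]
8: 0x40 (blk 16, set 0) → L1-HIT  vc=[24]
9: 0x50 (blk 20, set 0) → MISS  vc=[24, 16]
10: 0x40 (blk 16, set 0) → VC-HIT  vc=[24, 20]
11: 0x6a (blk 26, set 2) → MISS  vc=[24, 20, 30]
12: 0x7a (blk 30, set 2) → VC-HIT  vc=[24, 20, 26]
13: 0x7b (blk 30, set 2) → L1-HIT  vc=[24, 20, 26]
14: 0x62 (blk 24, set 0) → VC-HIT  vc=[16, 20, 26]
15: 0x7a (blk 30, set 2) → L1-HIT  vc=[16, 20, 26]

MISSES = 5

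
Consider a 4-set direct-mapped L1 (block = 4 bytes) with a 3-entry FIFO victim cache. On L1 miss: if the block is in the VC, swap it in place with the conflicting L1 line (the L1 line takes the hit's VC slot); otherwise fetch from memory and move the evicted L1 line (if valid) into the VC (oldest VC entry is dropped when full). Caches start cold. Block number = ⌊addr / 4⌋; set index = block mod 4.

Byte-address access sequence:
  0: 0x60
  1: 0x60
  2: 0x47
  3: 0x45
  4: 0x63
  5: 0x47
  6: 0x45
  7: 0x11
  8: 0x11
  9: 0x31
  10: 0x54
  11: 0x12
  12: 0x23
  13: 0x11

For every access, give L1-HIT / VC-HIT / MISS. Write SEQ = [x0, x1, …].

0: 0x60 (blk 24, set 0) → MISS  vc=[]
1: 0x60 (blk 24, set 0) → L1-HIT  vc=[]
2: 0x47 (blk 17, set 1) → MISS  vc=[]
3: 0x45 (blk 17, set 1) → L1-HIT  vc=[]
4: 0x63 (blk 24, set 0) → L1-HIT  vc=[]
5: 0x47 (blk 17, set 1) → L1-HIT  vc=[]
6: 0x45 (blk 17, set 1) → L1-HIT  vc=[]
7: 0x11 (blk 4, set 0) → MISS  vc=[24]
8: 0x11 (blk 4, set 0) → L1-HIT  vc=[24]
9: 0x31 (blk 12, set 0) → MISS  vc=[24, 4]
10: 0x54 (blk 21, set 1) → MISS  vc=[24, 4, 17]
11: 0x12 (blk 4, set 0) → VC-HIT  vc=[24, 12, 17]
12: 0x23 (blk 8, set 0) → MISS  vc=[12, 17, 4]
13: 0x11 (blk 4, set 0) → VC-HIT  vc=[12, 17, 8]

SEQ = [MISS, L1-HIT, MISS, L1-HIT, L1-HIT, L1-HIT, L1-HIT, MISS, L1-HIT, MISS, MISS, VC-HIT, MISS, VC-HIT]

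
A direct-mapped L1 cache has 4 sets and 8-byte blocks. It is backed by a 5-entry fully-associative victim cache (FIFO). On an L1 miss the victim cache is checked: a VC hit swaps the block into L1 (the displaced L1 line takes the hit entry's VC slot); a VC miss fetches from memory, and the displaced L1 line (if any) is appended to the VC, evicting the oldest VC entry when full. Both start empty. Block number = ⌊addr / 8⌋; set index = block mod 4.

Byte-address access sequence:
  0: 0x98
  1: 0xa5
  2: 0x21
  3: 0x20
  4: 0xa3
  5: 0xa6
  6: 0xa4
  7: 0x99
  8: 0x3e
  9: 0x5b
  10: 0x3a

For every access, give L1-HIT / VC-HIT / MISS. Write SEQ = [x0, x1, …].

SEQ = [MISS, MISS, MISS, L1-HIT, VC-HIT, L1-HIT, L1-HIT, L1-HIT, MISS, MISS, VC-HIT]

#0 0x98→b19/s3 MISS; vc=[]
#1 0xa5→b20/s0 MISS; vc=[]
#2 0x21→b4/s0 MISS; vc=[20]
#3 0x20→b4/s0 L1-HIT; vc=[20]
#4 0xa3→b20/s0 VC-HIT; vc=[4]
#5 0xa6→b20/s0 L1-HIT; vc=[4]
#6 0xa4→b20/s0 L1-HIT; vc=[4]
#7 0x99→b19/s3 L1-HIT; vc=[4]
#8 0x3e→b7/s3 MISS; vc=[4,19]
#9 0x5b→b11/s3 MISS; vc=[4,19,7]
#10 0x3a→b7/s3 VC-HIT; vc=[4,19,11]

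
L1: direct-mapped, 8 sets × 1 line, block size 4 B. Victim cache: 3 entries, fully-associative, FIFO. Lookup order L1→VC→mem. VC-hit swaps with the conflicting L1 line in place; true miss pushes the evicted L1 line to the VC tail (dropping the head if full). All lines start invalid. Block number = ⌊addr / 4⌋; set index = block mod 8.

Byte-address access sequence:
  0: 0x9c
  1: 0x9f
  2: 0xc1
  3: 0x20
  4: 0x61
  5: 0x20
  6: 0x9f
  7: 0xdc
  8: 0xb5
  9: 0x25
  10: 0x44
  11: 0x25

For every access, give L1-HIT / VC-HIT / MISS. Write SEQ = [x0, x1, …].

SEQ = [MISS, L1-HIT, MISS, MISS, MISS, VC-HIT, L1-HIT, MISS, MISS, MISS, MISS, VC-HIT]

  [0] addr=0x9c blk=39 s=7: MISS | VC []
  [1] addr=0x9f blk=39 s=7: L1-HIT | VC []
  [2] addr=0xc1 blk=48 s=0: MISS | VC []
  [3] addr=0x20 blk=8 s=0: MISS | VC [48]
  [4] addr=0x61 blk=24 s=0: MISS | VC [48, 8]
  [5] addr=0x20 blk=8 s=0: VC-HIT | VC [48, 24]
  [6] addr=0x9f blk=39 s=7: L1-HIT | VC [48, 24]
  [7] addr=0xdc blk=55 s=7: MISS | VC [48, 24, 39]
  [8] addr=0xb5 blk=45 s=5: MISS | VC [48, 24, 39]
  [9] addr=0x25 blk=9 s=1: MISS | VC [48, 24, 39]
  [10] addr=0x44 blk=17 s=1: MISS | VC [24, 39, 9]
  [11] addr=0x25 blk=9 s=1: VC-HIT | VC [24, 39, 17]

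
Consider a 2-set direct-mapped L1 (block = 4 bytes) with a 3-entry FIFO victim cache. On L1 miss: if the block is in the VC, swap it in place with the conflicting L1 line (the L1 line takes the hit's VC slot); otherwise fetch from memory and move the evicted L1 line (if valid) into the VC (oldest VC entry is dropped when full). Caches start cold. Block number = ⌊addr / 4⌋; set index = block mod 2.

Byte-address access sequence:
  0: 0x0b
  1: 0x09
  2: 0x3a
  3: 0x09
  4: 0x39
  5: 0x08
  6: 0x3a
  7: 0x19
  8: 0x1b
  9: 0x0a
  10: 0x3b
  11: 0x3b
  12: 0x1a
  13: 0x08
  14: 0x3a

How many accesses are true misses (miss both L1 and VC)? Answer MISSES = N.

MISSES = 3

  [0] addr=0xb blk=2 s=0: MISS | VC []
  [1] addr=0x9 blk=2 s=0: L1-HIT | VC []
  [2] addr=0x3a blk=14 s=0: MISS | VC [2]
  [3] addr=0x9 blk=2 s=0: VC-HIT | VC [14]
  [4] addr=0x39 blk=14 s=0: VC-HIT | VC [2]
  [5] addr=0x8 blk=2 s=0: VC-HIT | VC [14]
  [6] addr=0x3a blk=14 s=0: VC-HIT | VC [2]
  [7] addr=0x19 blk=6 s=0: MISS | VC [2, 14]
  [8] addr=0x1b blk=6 s=0: L1-HIT | VC [2, 14]
  [9] addr=0xa blk=2 s=0: VC-HIT | VC [6, 14]
  [10] addr=0x3b blk=14 s=0: VC-HIT | VC [6, 2]
  [11] addr=0x3b blk=14 s=0: L1-HIT | VC [6, 2]
  [12] addr=0x1a blk=6 s=0: VC-HIT | VC [14, 2]
  [13] addr=0x8 blk=2 s=0: VC-HIT | VC [14, 6]
  [14] addr=0x3a blk=14 s=0: VC-HIT | VC [2, 6]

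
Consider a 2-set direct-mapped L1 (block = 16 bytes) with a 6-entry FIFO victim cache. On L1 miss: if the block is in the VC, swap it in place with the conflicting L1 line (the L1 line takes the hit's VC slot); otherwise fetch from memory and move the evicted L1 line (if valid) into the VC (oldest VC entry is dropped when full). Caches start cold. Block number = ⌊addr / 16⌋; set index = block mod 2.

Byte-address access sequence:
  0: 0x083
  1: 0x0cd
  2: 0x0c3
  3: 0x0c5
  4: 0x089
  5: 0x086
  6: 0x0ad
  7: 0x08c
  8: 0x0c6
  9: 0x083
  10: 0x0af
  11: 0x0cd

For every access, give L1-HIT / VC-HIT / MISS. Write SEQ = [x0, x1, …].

0: 0x83 (blk 8, set 0) → MISS  vc=[]
1: 0xcd (blk 12, set 0) → MISS  vc=[8]
2: 0xc3 (blk 12, set 0) → L1-HIT  vc=[8]
3: 0xc5 (blk 12, set 0) → L1-HIT  vc=[8]
4: 0x89 (blk 8, set 0) → VC-HIT  vc=[12]
5: 0x86 (blk 8, set 0) → L1-HIT  vc=[12]
6: 0xad (blk 10, set 0) → MISS  vc=[12, 8]
7: 0x8c (blk 8, set 0) → VC-HIT  vc=[12, 10]
8: 0xc6 (blk 12, set 0) → VC-HIT  vc=[8, 10]
9: 0x83 (blk 8, set 0) → VC-HIT  vc=[12, 10]
10: 0xaf (blk 10, set 0) → VC-HIT  vc=[12, 8]
11: 0xcd (blk 12, set 0) → VC-HIT  vc=[10, 8]

SEQ = [MISS, MISS, L1-HIT, L1-HIT, VC-HIT, L1-HIT, MISS, VC-HIT, VC-HIT, VC-HIT, VC-HIT, VC-HIT]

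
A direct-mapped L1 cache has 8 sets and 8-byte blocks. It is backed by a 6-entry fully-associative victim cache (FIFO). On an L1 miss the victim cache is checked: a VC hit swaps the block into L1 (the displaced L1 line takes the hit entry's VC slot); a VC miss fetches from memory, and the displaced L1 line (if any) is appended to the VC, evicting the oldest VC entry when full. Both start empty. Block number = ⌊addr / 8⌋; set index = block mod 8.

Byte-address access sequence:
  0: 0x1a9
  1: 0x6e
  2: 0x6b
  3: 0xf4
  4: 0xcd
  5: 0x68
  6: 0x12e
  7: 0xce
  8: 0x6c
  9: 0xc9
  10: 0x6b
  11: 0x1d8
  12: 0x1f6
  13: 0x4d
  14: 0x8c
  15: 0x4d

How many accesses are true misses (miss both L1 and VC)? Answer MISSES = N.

MISSES = 9

  [0] addr=0x1a9 blk=53 s=5: MISS | VC []
  [1] addr=0x6e blk=13 s=5: MISS | VC [53]
  [2] addr=0x6b blk=13 s=5: L1-HIT | VC [53]
  [3] addr=0xf4 blk=30 s=6: MISS | VC [53]
  [4] addr=0xcd blk=25 s=1: MISS | VC [53]
  [5] addr=0x68 blk=13 s=5: L1-HIT | VC [53]
  [6] addr=0x12e blk=37 s=5: MISS | VC [53, 13]
  [7] addr=0xce blk=25 s=1: L1-HIT | VC [53, 13]
  [8] addr=0x6c blk=13 s=5: VC-HIT | VC [53, 37]
  [9] addr=0xc9 blk=25 s=1: L1-HIT | VC [53, 37]
  [10] addr=0x6b blk=13 s=5: L1-HIT | VC [53, 37]
  [11] addr=0x1d8 blk=59 s=3: MISS | VC [53, 37]
  [12] addr=0x1f6 blk=62 s=6: MISS | VC [53, 37, 30]
  [13] addr=0x4d blk=9 s=1: MISS | VC [53, 37, 30, 25]
  [14] addr=0x8c blk=17 s=1: MISS | VC [53, 37, 30, 25, 9]
  [15] addr=0x4d blk=9 s=1: VC-HIT | VC [53, 37, 30, 25, 17]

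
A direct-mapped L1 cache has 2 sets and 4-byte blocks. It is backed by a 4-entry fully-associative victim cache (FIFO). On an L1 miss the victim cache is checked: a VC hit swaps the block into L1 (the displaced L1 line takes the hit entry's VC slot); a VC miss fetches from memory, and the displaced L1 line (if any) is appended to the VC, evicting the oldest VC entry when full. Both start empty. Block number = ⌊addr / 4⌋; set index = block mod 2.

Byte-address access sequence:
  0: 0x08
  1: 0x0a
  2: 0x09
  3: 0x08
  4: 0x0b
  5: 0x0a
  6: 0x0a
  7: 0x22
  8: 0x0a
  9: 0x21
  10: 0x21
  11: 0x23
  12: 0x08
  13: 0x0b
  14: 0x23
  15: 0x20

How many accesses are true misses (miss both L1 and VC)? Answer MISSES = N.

MISSES = 2

0: 0x8 (blk 2, set 0) → MISS  vc=[]
1: 0xa (blk 2, set 0) → L1-HIT  vc=[]
2: 0x9 (blk 2, set 0) → L1-HIT  vc=[]
3: 0x8 (blk 2, set 0) → L1-HIT  vc=[]
4: 0xb (blk 2, set 0) → L1-HIT  vc=[]
5: 0xa (blk 2, set 0) → L1-HIT  vc=[]
6: 0xa (blk 2, set 0) → L1-HIT  vc=[]
7: 0x22 (blk 8, set 0) → MISS  vc=[2]
8: 0xa (blk 2, set 0) → VC-HIT  vc=[8]
9: 0x21 (blk 8, set 0) → VC-HIT  vc=[2]
10: 0x21 (blk 8, set 0) → L1-HIT  vc=[2]
11: 0x23 (blk 8, set 0) → L1-HIT  vc=[2]
12: 0x8 (blk 2, set 0) → VC-HIT  vc=[8]
13: 0xb (blk 2, set 0) → L1-HIT  vc=[8]
14: 0x23 (blk 8, set 0) → VC-HIT  vc=[2]
15: 0x20 (blk 8, set 0) → L1-HIT  vc=[2]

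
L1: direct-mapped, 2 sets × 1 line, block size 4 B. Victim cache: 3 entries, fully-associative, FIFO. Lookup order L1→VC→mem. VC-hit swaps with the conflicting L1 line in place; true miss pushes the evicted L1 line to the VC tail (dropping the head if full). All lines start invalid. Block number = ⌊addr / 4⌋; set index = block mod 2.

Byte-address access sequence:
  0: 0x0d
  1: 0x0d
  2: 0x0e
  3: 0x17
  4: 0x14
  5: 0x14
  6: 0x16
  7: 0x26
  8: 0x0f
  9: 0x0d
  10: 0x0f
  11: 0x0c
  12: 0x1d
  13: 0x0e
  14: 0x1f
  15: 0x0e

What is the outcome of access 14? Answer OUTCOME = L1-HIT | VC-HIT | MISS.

OUTCOME = VC-HIT

#0 0xd→b3/s1 MISS; vc=[]
#1 0xd→b3/s1 L1-HIT; vc=[]
#2 0xe→b3/s1 L1-HIT; vc=[]
#3 0x17→b5/s1 MISS; vc=[3]
#4 0x14→b5/s1 L1-HIT; vc=[3]
#5 0x14→b5/s1 L1-HIT; vc=[3]
#6 0x16→b5/s1 L1-HIT; vc=[3]
#7 0x26→b9/s1 MISS; vc=[3,5]
#8 0xf→b3/s1 VC-HIT; vc=[9,5]
#9 0xd→b3/s1 L1-HIT; vc=[9,5]
#10 0xf→b3/s1 L1-HIT; vc=[9,5]
#11 0xc→b3/s1 L1-HIT; vc=[9,5]
#12 0x1d→b7/s1 MISS; vc=[9,5,3]
#13 0xe→b3/s1 VC-HIT; vc=[9,5,7]
#14 0x1f→b7/s1 VC-HIT; vc=[9,5,3]
#15 0xe→b3/s1 VC-HIT; vc=[9,5,7]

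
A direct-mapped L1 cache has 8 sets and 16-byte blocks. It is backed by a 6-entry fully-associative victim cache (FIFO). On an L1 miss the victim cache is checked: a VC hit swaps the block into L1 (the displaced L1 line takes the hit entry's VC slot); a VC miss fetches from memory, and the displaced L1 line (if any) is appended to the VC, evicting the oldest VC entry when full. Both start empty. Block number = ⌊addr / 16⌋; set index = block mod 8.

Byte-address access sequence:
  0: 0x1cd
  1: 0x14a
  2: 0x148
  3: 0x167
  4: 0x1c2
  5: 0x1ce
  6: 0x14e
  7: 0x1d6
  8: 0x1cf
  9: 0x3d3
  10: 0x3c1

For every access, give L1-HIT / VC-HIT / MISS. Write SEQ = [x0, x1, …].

#0 0x1cd→b28/s4 MISS; vc=[]
#1 0x14a→b20/s4 MISS; vc=[28]
#2 0x148→b20/s4 L1-HIT; vc=[28]
#3 0x167→b22/s6 MISS; vc=[28]
#4 0x1c2→b28/s4 VC-HIT; vc=[20]
#5 0x1ce→b28/s4 L1-HIT; vc=[20]
#6 0x14e→b20/s4 VC-HIT; vc=[28]
#7 0x1d6→b29/s5 MISS; vc=[28]
#8 0x1cf→b28/s4 VC-HIT; vc=[20]
#9 0x3d3→b61/s5 MISS; vc=[20,29]
#10 0x3c1→b60/s4 MISS; vc=[20,29,28]

SEQ = [MISS, MISS, L1-HIT, MISS, VC-HIT, L1-HIT, VC-HIT, MISS, VC-HIT, MISS, MISS]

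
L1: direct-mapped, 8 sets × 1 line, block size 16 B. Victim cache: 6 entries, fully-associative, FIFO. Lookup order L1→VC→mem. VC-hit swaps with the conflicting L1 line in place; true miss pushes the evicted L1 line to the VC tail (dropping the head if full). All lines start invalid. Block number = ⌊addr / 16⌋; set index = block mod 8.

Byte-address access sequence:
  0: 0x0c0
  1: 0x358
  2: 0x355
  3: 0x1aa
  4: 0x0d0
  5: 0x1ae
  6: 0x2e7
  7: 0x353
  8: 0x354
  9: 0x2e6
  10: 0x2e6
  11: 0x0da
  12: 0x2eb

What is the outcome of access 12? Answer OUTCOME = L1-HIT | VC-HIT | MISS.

#0 0xc0→b12/s4 MISS; vc=[]
#1 0x358→b53/s5 MISS; vc=[]
#2 0x355→b53/s5 L1-HIT; vc=[]
#3 0x1aa→b26/s2 MISS; vc=[]
#4 0xd0→b13/s5 MISS; vc=[53]
#5 0x1ae→b26/s2 L1-HIT; vc=[53]
#6 0x2e7→b46/s6 MISS; vc=[53]
#7 0x353→b53/s5 VC-HIT; vc=[13]
#8 0x354→b53/s5 L1-HIT; vc=[13]
#9 0x2e6→b46/s6 L1-HIT; vc=[13]
#10 0x2e6→b46/s6 L1-HIT; vc=[13]
#11 0xda→b13/s5 VC-HIT; vc=[53]
#12 0x2eb→b46/s6 L1-HIT; vc=[53]

OUTCOME = L1-HIT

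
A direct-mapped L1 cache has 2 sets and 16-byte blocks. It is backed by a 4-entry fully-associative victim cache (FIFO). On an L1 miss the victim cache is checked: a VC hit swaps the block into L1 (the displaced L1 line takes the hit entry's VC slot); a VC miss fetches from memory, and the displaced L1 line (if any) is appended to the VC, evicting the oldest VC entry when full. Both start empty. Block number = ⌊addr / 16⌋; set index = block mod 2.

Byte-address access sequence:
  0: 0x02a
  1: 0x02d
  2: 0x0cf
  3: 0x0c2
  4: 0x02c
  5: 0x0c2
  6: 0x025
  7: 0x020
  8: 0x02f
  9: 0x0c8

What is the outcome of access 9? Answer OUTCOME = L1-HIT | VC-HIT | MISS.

  [0] addr=0x2a blk=2 s=0: MISS | VC []
  [1] addr=0x2d blk=2 s=0: L1-HIT | VC []
  [2] addr=0xcf blk=12 s=0: MISS | VC [2]
  [3] addr=0xc2 blk=12 s=0: L1-HIT | VC [2]
  [4] addr=0x2c blk=2 s=0: VC-HIT | VC [12]
  [5] addr=0xc2 blk=12 s=0: VC-HIT | VC [2]
  [6] addr=0x25 blk=2 s=0: VC-HIT | VC [12]
  [7] addr=0x20 blk=2 s=0: L1-HIT | VC [12]
  [8] addr=0x2f blk=2 s=0: L1-HIT | VC [12]
  [9] addr=0xc8 blk=12 s=0: VC-HIT | VC [2]

OUTCOME = VC-HIT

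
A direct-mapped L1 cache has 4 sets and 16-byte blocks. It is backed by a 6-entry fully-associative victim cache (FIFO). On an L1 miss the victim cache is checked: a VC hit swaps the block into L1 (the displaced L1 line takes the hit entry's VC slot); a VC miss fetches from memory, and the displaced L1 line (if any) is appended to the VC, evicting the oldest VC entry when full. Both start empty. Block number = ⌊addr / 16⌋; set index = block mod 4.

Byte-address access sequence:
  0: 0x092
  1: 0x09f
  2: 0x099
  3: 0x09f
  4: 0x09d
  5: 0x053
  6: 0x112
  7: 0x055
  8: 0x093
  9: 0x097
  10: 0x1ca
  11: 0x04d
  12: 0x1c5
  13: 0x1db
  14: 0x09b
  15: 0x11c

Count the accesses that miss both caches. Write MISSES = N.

0: 0x92 (blk 9, set 1) → MISS  vc=[]
1: 0x9f (blk 9, set 1) → L1-HIT  vc=[]
2: 0x99 (blk 9, set 1) → L1-HIT  vc=[]
3: 0x9f (blk 9, set 1) → L1-HIT  vc=[]
4: 0x9d (blk 9, set 1) → L1-HIT  vc=[]
5: 0x53 (blk 5, set 1) → MISS  vc=[9]
6: 0x112 (blk 17, set 1) → MISS  vc=[9, 5]
7: 0x55 (blk 5, set 1) → VC-HIT  vc=[9, 17]
8: 0x93 (blk 9, set 1) → VC-HIT  vc=[5, 17]
9: 0x97 (blk 9, set 1) → L1-HIT  vc=[5, 17]
10: 0x1ca (blk 28, set 0) → MISS  vc=[5, 17]
11: 0x4d (blk 4, set 0) → MISS  vc=[5, 17, 28]
12: 0x1c5 (blk 28, set 0) → VC-HIT  vc=[5, 17, 4]
13: 0x1db (blk 29, set 1) → MISS  vc=[5, 17, 4, 9]
14: 0x9b (blk 9, set 1) → VC-HIT  vc=[5, 17, 4, 29]
15: 0x11c (blk 17, set 1) → VC-HIT  vc=[5, 9, 4, 29]

MISSES = 6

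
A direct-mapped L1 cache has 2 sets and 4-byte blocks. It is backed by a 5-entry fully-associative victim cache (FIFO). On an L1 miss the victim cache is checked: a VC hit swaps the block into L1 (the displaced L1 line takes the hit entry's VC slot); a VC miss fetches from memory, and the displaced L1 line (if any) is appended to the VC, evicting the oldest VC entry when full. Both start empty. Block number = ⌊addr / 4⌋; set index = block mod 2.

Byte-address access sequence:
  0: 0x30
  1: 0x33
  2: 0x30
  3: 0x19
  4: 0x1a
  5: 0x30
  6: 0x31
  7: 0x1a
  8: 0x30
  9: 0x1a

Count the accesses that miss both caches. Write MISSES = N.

#0 0x30→b12/s0 MISS; vc=[]
#1 0x33→b12/s0 L1-HIT; vc=[]
#2 0x30→b12/s0 L1-HIT; vc=[]
#3 0x19→b6/s0 MISS; vc=[12]
#4 0x1a→b6/s0 L1-HIT; vc=[12]
#5 0x30→b12/s0 VC-HIT; vc=[6]
#6 0x31→b12/s0 L1-HIT; vc=[6]
#7 0x1a→b6/s0 VC-HIT; vc=[12]
#8 0x30→b12/s0 VC-HIT; vc=[6]
#9 0x1a→b6/s0 VC-HIT; vc=[12]

MISSES = 2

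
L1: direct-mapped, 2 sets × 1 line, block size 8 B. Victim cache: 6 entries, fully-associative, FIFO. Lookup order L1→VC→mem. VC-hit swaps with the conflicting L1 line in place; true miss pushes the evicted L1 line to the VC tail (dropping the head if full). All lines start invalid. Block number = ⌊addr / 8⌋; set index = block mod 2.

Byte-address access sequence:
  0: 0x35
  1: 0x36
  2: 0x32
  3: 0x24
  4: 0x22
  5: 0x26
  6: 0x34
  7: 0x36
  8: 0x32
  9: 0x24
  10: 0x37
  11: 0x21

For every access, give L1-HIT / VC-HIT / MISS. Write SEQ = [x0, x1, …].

#0 0x35→b6/s0 MISS; vc=[]
#1 0x36→b6/s0 L1-HIT; vc=[]
#2 0x32→b6/s0 L1-HIT; vc=[]
#3 0x24→b4/s0 MISS; vc=[6]
#4 0x22→b4/s0 L1-HIT; vc=[6]
#5 0x26→b4/s0 L1-HIT; vc=[6]
#6 0x34→b6/s0 VC-HIT; vc=[4]
#7 0x36→b6/s0 L1-HIT; vc=[4]
#8 0x32→b6/s0 L1-HIT; vc=[4]
#9 0x24→b4/s0 VC-HIT; vc=[6]
#10 0x37→b6/s0 VC-HIT; vc=[4]
#11 0x21→b4/s0 VC-HIT; vc=[6]

SEQ = [MISS, L1-HIT, L1-HIT, MISS, L1-HIT, L1-HIT, VC-HIT, L1-HIT, L1-HIT, VC-HIT, VC-HIT, VC-HIT]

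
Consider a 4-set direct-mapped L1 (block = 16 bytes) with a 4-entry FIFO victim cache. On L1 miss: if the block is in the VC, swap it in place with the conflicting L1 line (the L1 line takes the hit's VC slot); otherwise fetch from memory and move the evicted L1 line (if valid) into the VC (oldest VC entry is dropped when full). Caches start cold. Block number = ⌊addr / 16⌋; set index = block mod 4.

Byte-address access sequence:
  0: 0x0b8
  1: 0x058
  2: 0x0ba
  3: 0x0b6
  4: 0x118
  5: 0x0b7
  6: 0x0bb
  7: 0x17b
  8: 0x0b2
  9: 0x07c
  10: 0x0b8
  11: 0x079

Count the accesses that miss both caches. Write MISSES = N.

MISSES = 5

#0 0xb8→b11/s3 MISS; vc=[]
#1 0x58→b5/s1 MISS; vc=[]
#2 0xba→b11/s3 L1-HIT; vc=[]
#3 0xb6→b11/s3 L1-HIT; vc=[]
#4 0x118→b17/s1 MISS; vc=[5]
#5 0xb7→b11/s3 L1-HIT; vc=[5]
#6 0xbb→b11/s3 L1-HIT; vc=[5]
#7 0x17b→b23/s3 MISS; vc=[5,11]
#8 0xb2→b11/s3 VC-HIT; vc=[5,23]
#9 0x7c→b7/s3 MISS; vc=[5,23,11]
#10 0xb8→b11/s3 VC-HIT; vc=[5,23,7]
#11 0x79→b7/s3 VC-HIT; vc=[5,23,11]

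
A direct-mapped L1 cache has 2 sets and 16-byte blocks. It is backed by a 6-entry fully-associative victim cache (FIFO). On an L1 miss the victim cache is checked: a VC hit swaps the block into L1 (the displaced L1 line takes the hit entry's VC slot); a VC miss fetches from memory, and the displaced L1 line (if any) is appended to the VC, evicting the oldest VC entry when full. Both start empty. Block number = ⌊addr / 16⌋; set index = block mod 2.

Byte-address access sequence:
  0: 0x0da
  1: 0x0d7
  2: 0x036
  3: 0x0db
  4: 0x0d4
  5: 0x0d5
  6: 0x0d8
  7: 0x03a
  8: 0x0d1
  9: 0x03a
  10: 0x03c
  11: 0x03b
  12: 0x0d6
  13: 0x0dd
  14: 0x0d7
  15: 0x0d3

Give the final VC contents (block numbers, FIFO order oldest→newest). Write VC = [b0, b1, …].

VC = [3]

#0 0xda→b13/s1 MISS; vc=[]
#1 0xd7→b13/s1 L1-HIT; vc=[]
#2 0x36→b3/s1 MISS; vc=[13]
#3 0xdb→b13/s1 VC-HIT; vc=[3]
#4 0xd4→b13/s1 L1-HIT; vc=[3]
#5 0xd5→b13/s1 L1-HIT; vc=[3]
#6 0xd8→b13/s1 L1-HIT; vc=[3]
#7 0x3a→b3/s1 VC-HIT; vc=[13]
#8 0xd1→b13/s1 VC-HIT; vc=[3]
#9 0x3a→b3/s1 VC-HIT; vc=[13]
#10 0x3c→b3/s1 L1-HIT; vc=[13]
#11 0x3b→b3/s1 L1-HIT; vc=[13]
#12 0xd6→b13/s1 VC-HIT; vc=[3]
#13 0xdd→b13/s1 L1-HIT; vc=[3]
#14 0xd7→b13/s1 L1-HIT; vc=[3]
#15 0xd3→b13/s1 L1-HIT; vc=[3]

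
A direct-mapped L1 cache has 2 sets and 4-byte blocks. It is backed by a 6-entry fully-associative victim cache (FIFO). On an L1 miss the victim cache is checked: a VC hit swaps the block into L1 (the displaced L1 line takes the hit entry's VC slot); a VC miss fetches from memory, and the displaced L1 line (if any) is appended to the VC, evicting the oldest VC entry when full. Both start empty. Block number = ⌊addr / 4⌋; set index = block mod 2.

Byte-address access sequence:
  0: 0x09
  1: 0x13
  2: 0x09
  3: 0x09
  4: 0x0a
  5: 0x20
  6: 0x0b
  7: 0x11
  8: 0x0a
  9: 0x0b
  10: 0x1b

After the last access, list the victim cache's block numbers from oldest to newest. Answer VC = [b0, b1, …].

0: 0x9 (blk 2, set 0) → MISS  vc=[]
1: 0x13 (blk 4, set 0) → MISS  vc=[2]
2: 0x9 (blk 2, set 0) → VC-HIT  vc=[4]
3: 0x9 (blk 2, set 0) → L1-HIT  vc=[4]
4: 0xa (blk 2, set 0) → L1-HIT  vc=[4]
5: 0x20 (blk 8, set 0) → MISS  vc=[4, 2]
6: 0xb (blk 2, set 0) → VC-HIT  vc=[4, 8]
7: 0x11 (blk 4, set 0) → VC-HIT  vc=[2, 8]
8: 0xa (blk 2, set 0) → VC-HIT  vc=[4, 8]
9: 0xb (blk 2, set 0) → L1-HIT  vc=[4, 8]
10: 0x1b (blk 6, set 0) → MISS  vc=[4, 8, 2]

VC = [4, 8, 2]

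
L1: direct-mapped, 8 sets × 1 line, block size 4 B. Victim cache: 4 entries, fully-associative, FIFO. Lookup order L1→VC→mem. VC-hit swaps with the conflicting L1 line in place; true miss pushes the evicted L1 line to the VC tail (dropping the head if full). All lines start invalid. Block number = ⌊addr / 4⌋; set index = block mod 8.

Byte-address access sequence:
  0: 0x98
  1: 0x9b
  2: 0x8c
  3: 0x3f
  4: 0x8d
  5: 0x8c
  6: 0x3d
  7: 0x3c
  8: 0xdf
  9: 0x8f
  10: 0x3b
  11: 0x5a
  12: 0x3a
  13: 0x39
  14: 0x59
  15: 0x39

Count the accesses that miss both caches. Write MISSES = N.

  [0] addr=0x98 blk=38 s=6: MISS | VC []
  [1] addr=0x9b blk=38 s=6: L1-HIT | VC []
  [2] addr=0x8c blk=35 s=3: MISS | VC []
  [3] addr=0x3f blk=15 s=7: MISS | VC []
  [4] addr=0x8d blk=35 s=3: L1-HIT | VC []
  [5] addr=0x8c blk=35 s=3: L1-HIT | VC []
  [6] addr=0x3d blk=15 s=7: L1-HIT | VC []
  [7] addr=0x3c blk=15 s=7: L1-HIT | VC []
  [8] addr=0xdf blk=55 s=7: MISS | VC [15]
  [9] addr=0x8f blk=35 s=3: L1-HIT | VC [15]
  [10] addr=0x3b blk=14 s=6: MISS | VC [15, 38]
  [11] addr=0x5a blk=22 s=6: MISS | VC [15, 38, 14]
  [12] addr=0x3a blk=14 s=6: VC-HIT | VC [15, 38, 22]
  [13] addr=0x39 blk=14 s=6: L1-HIT | VC [15, 38, 22]
  [14] addr=0x59 blk=22 s=6: VC-HIT | VC [15, 38, 14]
  [15] addr=0x39 blk=14 s=6: VC-HIT | VC [15, 38, 22]

MISSES = 6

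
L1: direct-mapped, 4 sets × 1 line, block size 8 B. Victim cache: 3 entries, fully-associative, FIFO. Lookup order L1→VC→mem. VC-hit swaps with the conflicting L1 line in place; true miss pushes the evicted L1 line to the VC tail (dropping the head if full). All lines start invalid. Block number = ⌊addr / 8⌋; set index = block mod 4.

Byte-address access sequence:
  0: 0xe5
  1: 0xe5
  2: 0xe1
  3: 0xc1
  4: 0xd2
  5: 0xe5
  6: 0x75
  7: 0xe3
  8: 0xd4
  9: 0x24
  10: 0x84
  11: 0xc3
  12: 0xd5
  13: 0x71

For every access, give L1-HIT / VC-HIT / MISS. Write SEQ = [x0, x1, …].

#0 0xe5→b28/s0 MISS; vc=[]
#1 0xe5→b28/s0 L1-HIT; vc=[]
#2 0xe1→b28/s0 L1-HIT; vc=[]
#3 0xc1→b24/s0 MISS; vc=[28]
#4 0xd2→b26/s2 MISS; vc=[28]
#5 0xe5→b28/s0 VC-HIT; vc=[24]
#6 0x75→b14/s2 MISS; vc=[24,26]
#7 0xe3→b28/s0 L1-HIT; vc=[24,26]
#8 0xd4→b26/s2 VC-HIT; vc=[24,14]
#9 0x24→b4/s0 MISS; vc=[24,14,28]
#10 0x84→b16/s0 MISS; vc=[14,28,4]
#11 0xc3→b24/s0 MISS; vc=[28,4,16]
#12 0xd5→b26/s2 L1-HIT; vc=[28,4,16]
#13 0x71→b14/s2 MISS; vc=[4,16,26]

SEQ = [MISS, L1-HIT, L1-HIT, MISS, MISS, VC-HIT, MISS, L1-HIT, VC-HIT, MISS, MISS, MISS, L1-HIT, MISS]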